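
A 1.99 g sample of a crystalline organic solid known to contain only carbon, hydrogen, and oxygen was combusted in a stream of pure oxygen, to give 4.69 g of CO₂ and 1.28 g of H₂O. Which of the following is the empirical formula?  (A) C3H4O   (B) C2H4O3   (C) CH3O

(A) C3H4O

mol C = 4.69 g CO₂ ÷ 44.009 g/mol = 0.1066 mol
mol H = 2 × 1.28 g H₂O ÷ 18.015 g/mol = 0.1421 mol
mass O = 1.99 − (1.280 + 0.1432) = 0.5668 g → mol O = 0.5668 ÷ 15.999 = 0.03542 mol
Divide by the smallest (0.03542 mol): C 3.008, H 4.011, O 1.000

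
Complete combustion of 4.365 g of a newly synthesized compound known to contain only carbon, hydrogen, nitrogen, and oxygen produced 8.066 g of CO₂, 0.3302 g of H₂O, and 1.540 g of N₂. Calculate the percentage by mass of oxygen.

mol C = 8.066 g CO₂ ÷ 44.009 g/mol = 0.18328 mol
mol H = 2 × 0.3302 g H₂O ÷ 18.015 g/mol = 0.036658 mol
mol N = 2 × 1.540 g N₂ ÷ 28.014 g/mol = 0.10995 mol
mass O = 4.365 − (2.2014 + 0.036952 + 1.5400) = 0.58666 g → mol O = 0.58666 ÷ 15.999 = 0.036669 mol
mass % O = 0.58666 g ÷ 4.365 g × 100%

13.44%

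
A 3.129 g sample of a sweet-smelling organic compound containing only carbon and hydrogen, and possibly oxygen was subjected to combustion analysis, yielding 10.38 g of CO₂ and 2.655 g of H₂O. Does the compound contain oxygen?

no

mol C = 10.38 g CO₂ ÷ 44.009 g/mol = 0.23586 mol
mol H = 2 × 2.655 g H₂O ÷ 18.015 g/mol = 0.29475 mol
C and H together account for 3.1300 g — essentially the entire 3.129 g sample — so the compound contains no oxygen.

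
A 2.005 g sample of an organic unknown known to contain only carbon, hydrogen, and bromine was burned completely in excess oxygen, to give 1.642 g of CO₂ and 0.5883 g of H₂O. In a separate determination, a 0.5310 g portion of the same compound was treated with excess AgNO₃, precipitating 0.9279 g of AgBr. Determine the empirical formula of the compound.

mol C = 1.642 g CO₂ ÷ 44.009 g/mol = 0.037311 mol
mol H = 2 × 0.5883 g H₂O ÷ 18.015 g/mol = 0.065312 mol
From the AgBr data: mol Br per gram of compound = (0.9279 ÷ 187.772) ÷ 0.5310 = 0.0093063 mol/g, so in the 2.005 g combustion sample mol Br = 0.018659 mol
Divide by the smallest (0.018659 mol): C 2.000, H 3.500, Br 1.000
Multiplying each by 2 gives whole numbers: C 4.00, H 7.00, Br 2.00

C4H7Br2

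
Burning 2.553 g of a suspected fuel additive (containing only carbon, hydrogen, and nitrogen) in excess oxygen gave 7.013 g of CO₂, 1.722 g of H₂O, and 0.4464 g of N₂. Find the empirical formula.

mol C = 7.013 g CO₂ ÷ 44.009 g/mol = 0.15935 mol
mol H = 2 × 1.722 g H₂O ÷ 18.015 g/mol = 0.19117 mol
mol N = 2 × 0.4464 g N₂ ÷ 28.014 g/mol = 0.031870 mol
Divide by the smallest (0.031870 mol): C 5.000, H 5.999, N 1.000

C5H6N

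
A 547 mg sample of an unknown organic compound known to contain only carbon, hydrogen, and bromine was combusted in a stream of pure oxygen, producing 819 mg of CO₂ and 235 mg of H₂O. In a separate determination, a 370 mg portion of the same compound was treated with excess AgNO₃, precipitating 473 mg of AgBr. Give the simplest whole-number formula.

C5H7Br

mol C = 0.819 g CO₂ ÷ 44.009 g/mol = 0.01861 mol
mol H = 2 × 0.235 g H₂O ÷ 18.015 g/mol = 0.02609 mol
From the AgBr data: mol Br per gram of compound = (0.473 ÷ 187.772) ÷ 0.370 = 0.006808 mol/g, so in the 0.547 g combustion sample mol Br = 0.003724 mol
Divide by the smallest (0.003724 mol): C 4.997, H 7.006, Br 1.000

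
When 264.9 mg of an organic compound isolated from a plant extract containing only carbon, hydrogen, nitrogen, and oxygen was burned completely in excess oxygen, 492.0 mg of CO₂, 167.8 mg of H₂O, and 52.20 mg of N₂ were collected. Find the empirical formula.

mol C = 0.4920 g CO₂ ÷ 44.009 g/mol = 0.011180 mol
mol H = 2 × 0.1678 g H₂O ÷ 18.015 g/mol = 0.018629 mol
mol N = 2 × 0.05220 g N₂ ÷ 28.014 g/mol = 0.0037267 mol
mass O = 0.2649 − (0.13428 + 0.018778 + 0.052200) = 0.059645 g → mol O = 0.059645 ÷ 15.999 = 0.0037280 mol
Divide by the smallest (0.0037267 mol): C 3.000, H 4.999, N 1.000, O 1.000

C3H5NO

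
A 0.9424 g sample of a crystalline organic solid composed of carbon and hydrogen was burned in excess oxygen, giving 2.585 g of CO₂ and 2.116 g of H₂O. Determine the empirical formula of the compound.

CH4

mol C = 2.585 g CO₂ ÷ 44.009 g/mol = 0.058738 mol
mol H = 2 × 2.116 g H₂O ÷ 18.015 g/mol = 0.23492 mol
Divide by the smallest (0.058738 mol): C 1.000, H 3.999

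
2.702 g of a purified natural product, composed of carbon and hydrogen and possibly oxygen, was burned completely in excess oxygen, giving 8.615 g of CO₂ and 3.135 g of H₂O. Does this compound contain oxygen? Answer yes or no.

mol C = 8.615 g CO₂ ÷ 44.009 g/mol = 0.19576 mol
mol H = 2 × 3.135 g H₂O ÷ 18.015 g/mol = 0.34804 mol
C and H together account for 2.7020 g — essentially the entire 2.702 g sample — so the compound contains no oxygen.

no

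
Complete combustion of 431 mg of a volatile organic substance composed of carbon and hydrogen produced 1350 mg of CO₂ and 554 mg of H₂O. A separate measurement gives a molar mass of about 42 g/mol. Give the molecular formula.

C3H6

mol C = 1.35 g CO₂ ÷ 44.009 g/mol = 0.03068 mol
mol H = 2 × 0.554 g H₂O ÷ 18.015 g/mol = 0.06150 mol
Divide by the smallest (0.03068 mol): C 1.000, H 2.005
Empirical formula: CH2
Empirical-formula mass = 14.03 g/mol; 42 ÷ 14.03 ≈ 3, so the molecular formula is C3H6.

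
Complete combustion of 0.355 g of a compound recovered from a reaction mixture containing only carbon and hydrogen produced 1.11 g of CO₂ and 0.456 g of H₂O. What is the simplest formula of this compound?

mol C = 1.11 g CO₂ ÷ 44.009 g/mol = 0.02522 mol
mol H = 2 × 0.456 g H₂O ÷ 18.015 g/mol = 0.05062 mol
Divide by the smallest (0.02522 mol): C 1.000, H 2.007

CH2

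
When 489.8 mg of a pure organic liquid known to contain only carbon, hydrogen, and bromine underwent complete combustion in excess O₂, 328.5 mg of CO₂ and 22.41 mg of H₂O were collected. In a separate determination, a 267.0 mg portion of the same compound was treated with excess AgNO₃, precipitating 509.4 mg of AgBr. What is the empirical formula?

C3HBr2

mol C = 0.3285 g CO₂ ÷ 44.009 g/mol = 0.0074644 mol
mol H = 2 × 0.02241 g H₂O ÷ 18.015 g/mol = 0.0024879 mol
From the AgBr data: mol Br per gram of compound = (0.5094 ÷ 187.772) ÷ 0.2670 = 0.010161 mol/g, so in the 0.4898 g combustion sample mol Br = 0.0049766 mol
Divide by the smallest (0.0024879 mol): C 3.000, H 1.000, Br 2.000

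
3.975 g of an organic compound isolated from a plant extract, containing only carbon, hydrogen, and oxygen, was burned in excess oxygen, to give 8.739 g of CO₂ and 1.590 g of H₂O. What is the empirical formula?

mol C = 8.739 g CO₂ ÷ 44.009 g/mol = 0.19857 mol
mol H = 2 × 1.590 g H₂O ÷ 18.015 g/mol = 0.17652 mol
mass O = 3.975 − (2.3851 + 0.17793) = 1.4120 g → mol O = 1.4120 ÷ 15.999 = 0.088256 mol
Divide by the smallest (0.088256 mol): C 2.250, H 2.000, O 1.000
Multiplying each by 4 gives whole numbers: C 9.00, H 8.00, O 4.00

C9H8O4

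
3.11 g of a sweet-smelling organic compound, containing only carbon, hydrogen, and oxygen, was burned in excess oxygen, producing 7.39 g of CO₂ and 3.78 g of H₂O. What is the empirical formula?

C4H10O

mol C = 7.39 g CO₂ ÷ 44.009 g/mol = 0.1679 mol
mol H = 2 × 3.78 g H₂O ÷ 18.015 g/mol = 0.4197 mol
mass O = 3.11 − (2.017 + 0.4230) = 0.6701 g → mol O = 0.6701 ÷ 15.999 = 0.04188 mol
Divide by the smallest (0.04188 mol): C 4.009, H 10.019, O 1.000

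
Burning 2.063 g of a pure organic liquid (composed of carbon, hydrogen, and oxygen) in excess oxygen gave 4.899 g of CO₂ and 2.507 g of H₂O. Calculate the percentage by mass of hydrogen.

13.60%

mol C = 4.899 g CO₂ ÷ 44.009 g/mol = 0.11132 mol
mol H = 2 × 2.507 g H₂O ÷ 18.015 g/mol = 0.27832 mol
mass O = 2.063 − (1.3370 + 0.28055) = 0.44541 g → mol O = 0.44541 ÷ 15.999 = 0.027840 mol
mass % H = 0.28055 g ÷ 2.063 g × 100%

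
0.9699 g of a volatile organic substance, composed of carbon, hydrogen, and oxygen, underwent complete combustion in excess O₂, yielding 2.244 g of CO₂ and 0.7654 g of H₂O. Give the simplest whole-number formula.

mol C = 2.244 g CO₂ ÷ 44.009 g/mol = 0.050990 mol
mol H = 2 × 0.7654 g H₂O ÷ 18.015 g/mol = 0.084974 mol
mass O = 0.9699 − (0.61244 + 0.085653) = 0.27181 g → mol O = 0.27181 ÷ 15.999 = 0.016989 mol
Divide by the smallest (0.016989 mol): C 3.001, H 5.002, O 1.000

C3H5O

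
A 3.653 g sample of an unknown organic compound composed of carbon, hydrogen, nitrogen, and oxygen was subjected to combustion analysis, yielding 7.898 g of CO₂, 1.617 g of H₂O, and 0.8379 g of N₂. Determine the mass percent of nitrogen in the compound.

22.94%

mol C = 7.898 g CO₂ ÷ 44.009 g/mol = 0.17946 mol
mol H = 2 × 1.617 g H₂O ÷ 18.015 g/mol = 0.17952 mol
mol N = 2 × 0.8379 g N₂ ÷ 28.014 g/mol = 0.059820 mol
mass O = 3.653 − (2.1555 + 0.18095 + 0.83790) = 0.47861 g → mol O = 0.47861 ÷ 15.999 = 0.029915 mol
mass % N = 0.83790 g ÷ 3.653 g × 100%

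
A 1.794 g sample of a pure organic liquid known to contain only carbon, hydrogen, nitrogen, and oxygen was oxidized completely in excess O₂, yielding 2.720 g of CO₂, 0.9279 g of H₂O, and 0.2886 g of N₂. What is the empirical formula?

C3H5NO2

mol C = 2.720 g CO₂ ÷ 44.009 g/mol = 0.061806 mol
mol H = 2 × 0.9279 g H₂O ÷ 18.015 g/mol = 0.10301 mol
mol N = 2 × 0.2886 g N₂ ÷ 28.014 g/mol = 0.020604 mol
mass O = 1.794 − (0.74235 + 0.10384 + 0.28860) = 0.65922 g → mol O = 0.65922 ÷ 15.999 = 0.041204 mol
Divide by the smallest (0.020604 mol): C 3.000, H 5.000, N 1.000, O 2.000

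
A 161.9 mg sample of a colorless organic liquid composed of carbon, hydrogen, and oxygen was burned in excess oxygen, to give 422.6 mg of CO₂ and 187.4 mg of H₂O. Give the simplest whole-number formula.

C6H13O

mol C = 0.4226 g CO₂ ÷ 44.009 g/mol = 0.0096026 mol
mol H = 2 × 0.1874 g H₂O ÷ 18.015 g/mol = 0.020805 mol
mass O = 0.1619 − (0.11534 + 0.020971) = 0.025592 g → mol O = 0.025592 ÷ 15.999 = 0.0015996 mol
Divide by the smallest (0.0015996 mol): C 6.003, H 13.006, O 1.000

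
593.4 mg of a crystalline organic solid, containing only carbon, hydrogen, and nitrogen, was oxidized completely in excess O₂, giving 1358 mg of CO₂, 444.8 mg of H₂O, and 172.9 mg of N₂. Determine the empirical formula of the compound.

C5H8N2

mol C = 1.358 g CO₂ ÷ 44.009 g/mol = 0.030857 mol
mol H = 2 × 0.4448 g H₂O ÷ 18.015 g/mol = 0.049381 mol
mol N = 2 × 0.1729 g N₂ ÷ 28.014 g/mol = 0.012344 mol
Divide by the smallest (0.012344 mol): C 2.500, H 4.000, N 1.000
Multiplying each by 2 gives whole numbers: C 5.00, H 8.00, N 2.00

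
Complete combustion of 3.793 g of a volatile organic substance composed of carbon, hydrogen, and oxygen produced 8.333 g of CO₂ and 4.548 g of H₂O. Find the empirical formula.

C3H8O

mol C = 8.333 g CO₂ ÷ 44.009 g/mol = 0.18935 mol
mol H = 2 × 4.548 g H₂O ÷ 18.015 g/mol = 0.50491 mol
mass O = 3.793 − (2.2743 + 0.50895) = 1.0098 g → mol O = 1.0098 ÷ 15.999 = 0.063116 mol
Divide by the smallest (0.063116 mol): C 3.000, H 8.000, O 1.000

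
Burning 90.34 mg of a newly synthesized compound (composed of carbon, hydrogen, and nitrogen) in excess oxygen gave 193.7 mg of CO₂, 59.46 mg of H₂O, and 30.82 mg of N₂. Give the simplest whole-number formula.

C2H3N

mol C = 0.1937 g CO₂ ÷ 44.009 g/mol = 0.0044014 mol
mol H = 2 × 0.05946 g H₂O ÷ 18.015 g/mol = 0.0066012 mol
mol N = 2 × 0.03082 g N₂ ÷ 28.014 g/mol = 0.0022003 mol
Divide by the smallest (0.0022003 mol): C 2.000, H 3.000, N 1.000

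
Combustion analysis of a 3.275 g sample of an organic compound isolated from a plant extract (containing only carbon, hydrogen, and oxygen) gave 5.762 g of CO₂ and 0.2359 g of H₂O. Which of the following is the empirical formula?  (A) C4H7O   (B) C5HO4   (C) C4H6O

(B) C5HO4

mol C = 5.762 g CO₂ ÷ 44.009 g/mol = 0.13093 mol
mol H = 2 × 0.2359 g H₂O ÷ 18.015 g/mol = 0.026189 mol
mass O = 3.275 − (1.5726 + 0.026399) = 1.6760 g → mol O = 1.6760 ÷ 15.999 = 0.10476 mol
Divide by the smallest (0.026189 mol): C 4.999, H 1.000, O 4.000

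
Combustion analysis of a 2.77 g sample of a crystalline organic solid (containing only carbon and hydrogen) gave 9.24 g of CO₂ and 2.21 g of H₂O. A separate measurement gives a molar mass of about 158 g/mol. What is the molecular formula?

mol C = 9.24 g CO₂ ÷ 44.009 g/mol = 0.2100 mol
mol H = 2 × 2.21 g H₂O ÷ 18.015 g/mol = 0.2454 mol
Divide by the smallest (0.2100 mol): C 1.000, H 1.169
Multiplying each by 6 gives whole numbers: C 6.00, H 7.01
Empirical formula: C6H7
Empirical-formula mass = 79.12 g/mol; 158 ÷ 79.12 ≈ 2, so the molecular formula is C12H14.

C12H14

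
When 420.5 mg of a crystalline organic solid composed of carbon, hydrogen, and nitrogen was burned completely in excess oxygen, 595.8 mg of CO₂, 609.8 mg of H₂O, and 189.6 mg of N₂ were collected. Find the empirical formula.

CH5N

mol C = 0.5958 g CO₂ ÷ 44.009 g/mol = 0.013538 mol
mol H = 2 × 0.6098 g H₂O ÷ 18.015 g/mol = 0.067699 mol
mol N = 2 × 0.1896 g N₂ ÷ 28.014 g/mol = 0.013536 mol
Divide by the smallest (0.013536 mol): C 1.000, H 5.001, N 1.000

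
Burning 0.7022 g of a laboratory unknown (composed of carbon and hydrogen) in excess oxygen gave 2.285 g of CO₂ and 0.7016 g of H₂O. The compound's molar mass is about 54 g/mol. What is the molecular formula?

mol C = 2.285 g CO₂ ÷ 44.009 g/mol = 0.051921 mol
mol H = 2 × 0.7016 g H₂O ÷ 18.015 g/mol = 0.077891 mol
Divide by the smallest (0.051921 mol): C 1.000, H 1.500
Multiplying each by 2 gives whole numbers: C 2.00, H 3.00
Empirical formula: C2H3
Empirical-formula mass = 27.05 g/mol; 54 ÷ 27.05 ≈ 2, so the molecular formula is C4H6.

C4H6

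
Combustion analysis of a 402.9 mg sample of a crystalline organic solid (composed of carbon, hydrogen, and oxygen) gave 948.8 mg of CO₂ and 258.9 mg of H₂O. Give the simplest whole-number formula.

mol C = 0.9488 g CO₂ ÷ 44.009 g/mol = 0.021559 mol
mol H = 2 × 0.2589 g H₂O ÷ 18.015 g/mol = 0.028743 mol
mass O = 0.4029 − (0.25895 + 0.028973) = 0.11498 g → mol O = 0.11498 ÷ 15.999 = 0.0071867 mol
Divide by the smallest (0.0071867 mol): C 3.000, H 3.999, O 1.000

C3H4O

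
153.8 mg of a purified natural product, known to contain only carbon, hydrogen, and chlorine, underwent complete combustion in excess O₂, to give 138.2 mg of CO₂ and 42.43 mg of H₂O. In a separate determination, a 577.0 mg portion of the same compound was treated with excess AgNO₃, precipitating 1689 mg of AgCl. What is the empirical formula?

C2H3Cl2

mol C = 0.1382 g CO₂ ÷ 44.009 g/mol = 0.0031403 mol
mol H = 2 × 0.04243 g H₂O ÷ 18.015 g/mol = 0.0047105 mol
From the AgCl data: mol Cl per gram of compound = (1.689 ÷ 143.318) ÷ 0.5770 = 0.020425 mol/g, so in the 0.1538 g combustion sample mol Cl = 0.0031413 mol
Divide by the smallest (0.0031403 mol): C 1.000, H 1.500, Cl 1.000
Multiplying each by 2 gives whole numbers: C 2.00, H 3.00, Cl 2.00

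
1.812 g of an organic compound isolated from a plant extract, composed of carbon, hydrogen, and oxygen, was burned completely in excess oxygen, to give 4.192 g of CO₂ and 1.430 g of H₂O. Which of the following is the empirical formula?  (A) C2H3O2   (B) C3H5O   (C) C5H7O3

mol C = 4.192 g CO₂ ÷ 44.009 g/mol = 0.095253 mol
mol H = 2 × 1.430 g H₂O ÷ 18.015 g/mol = 0.15876 mol
mass O = 1.812 − (1.1441 + 0.16003) = 0.50789 g → mol O = 0.50789 ÷ 15.999 = 0.031745 mol
Divide by the smallest (0.031745 mol): C 3.001, H 5.001, O 1.000

(B) C3H5O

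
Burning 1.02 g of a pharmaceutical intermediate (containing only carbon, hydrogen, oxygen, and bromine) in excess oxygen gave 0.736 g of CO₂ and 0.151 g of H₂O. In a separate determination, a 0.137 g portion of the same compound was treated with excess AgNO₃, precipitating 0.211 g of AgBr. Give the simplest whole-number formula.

mol C = 0.736 g CO₂ ÷ 44.009 g/mol = 0.01672 mol
mol H = 2 × 0.151 g H₂O ÷ 18.015 g/mol = 0.01676 mol
From the AgBr data: mol Br per gram of compound = (0.211 ÷ 187.772) ÷ 0.137 = 0.008202 mol/g, so in the 1.02 g combustion sample mol Br = 0.008366 mol
mass O = 1.02 − (0.2009 + 0.01690 + 0.6685) = 0.1337 g → mol O = 0.1337 ÷ 15.999 = 0.008359 mol
Divide by the smallest (0.008359 mol): C 2.001, H 2.005, Br 1.001, O 1.000

C2H2BrO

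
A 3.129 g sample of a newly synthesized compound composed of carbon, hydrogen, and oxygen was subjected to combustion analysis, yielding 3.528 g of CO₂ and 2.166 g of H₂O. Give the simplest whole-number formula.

C2H6O3

mol C = 3.528 g CO₂ ÷ 44.009 g/mol = 0.080165 mol
mol H = 2 × 2.166 g H₂O ÷ 18.015 g/mol = 0.24047 mol
mass O = 3.129 − (0.96287 + 0.24239) = 1.9237 g → mol O = 1.9237 ÷ 15.999 = 0.12024 mol
Divide by the smallest (0.080165 mol): C 1.000, H 3.000, O 1.500
Multiplying each by 2 gives whole numbers: C 2.00, H 6.00, O 3.00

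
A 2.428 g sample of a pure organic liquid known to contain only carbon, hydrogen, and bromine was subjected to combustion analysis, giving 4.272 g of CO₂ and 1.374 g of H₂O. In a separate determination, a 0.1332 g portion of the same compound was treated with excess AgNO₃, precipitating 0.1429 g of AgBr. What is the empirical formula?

mol C = 4.272 g CO₂ ÷ 44.009 g/mol = 0.097071 mol
mol H = 2 × 1.374 g H₂O ÷ 18.015 g/mol = 0.15254 mol
From the AgBr data: mol Br per gram of compound = (0.1429 ÷ 187.772) ÷ 0.1332 = 0.0057134 mol/g, so in the 2.428 g combustion sample mol Br = 0.013872 mol
Divide by the smallest (0.013872 mol): C 6.998, H 10.996, Br 1.000

C7H11Br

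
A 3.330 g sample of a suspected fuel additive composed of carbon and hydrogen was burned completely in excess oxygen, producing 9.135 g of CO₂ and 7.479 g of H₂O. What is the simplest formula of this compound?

CH4

mol C = 9.135 g CO₂ ÷ 44.009 g/mol = 0.20757 mol
mol H = 2 × 7.479 g H₂O ÷ 18.015 g/mol = 0.83031 mol
Divide by the smallest (0.20757 mol): C 1.000, H 4.000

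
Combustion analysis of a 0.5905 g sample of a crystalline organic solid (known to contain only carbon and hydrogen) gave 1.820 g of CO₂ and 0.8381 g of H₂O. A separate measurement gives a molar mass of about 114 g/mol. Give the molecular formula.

mol C = 1.820 g CO₂ ÷ 44.009 g/mol = 0.041355 mol
mol H = 2 × 0.8381 g H₂O ÷ 18.015 g/mol = 0.093045 mol
Divide by the smallest (0.041355 mol): C 1.000, H 2.250
Multiplying each by 4 gives whole numbers: C 4.00, H 9.00
Empirical formula: C4H9
Empirical-formula mass = 57.12 g/mol; 114 ÷ 57.12 ≈ 2, so the molecular formula is C8H18.

C8H18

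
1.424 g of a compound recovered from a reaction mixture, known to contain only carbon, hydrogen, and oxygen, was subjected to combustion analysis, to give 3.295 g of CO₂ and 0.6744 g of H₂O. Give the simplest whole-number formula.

mol C = 3.295 g CO₂ ÷ 44.009 g/mol = 0.074871 mol
mol H = 2 × 0.6744 g H₂O ÷ 18.015 g/mol = 0.074871 mol
mass O = 1.424 − (0.89928 + 0.075470) = 0.44925 g → mol O = 0.44925 ÷ 15.999 = 0.028080 mol
Divide by the smallest (0.028080 mol): C 2.666, H 2.666, O 1.000
Multiplying each by 3 gives whole numbers: C 8.00, H 8.00, O 3.00

C8H8O3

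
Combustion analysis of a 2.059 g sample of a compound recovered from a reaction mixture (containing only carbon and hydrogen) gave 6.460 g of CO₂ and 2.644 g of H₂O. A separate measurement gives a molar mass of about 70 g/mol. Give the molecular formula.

C5H10

mol C = 6.460 g CO₂ ÷ 44.009 g/mol = 0.14679 mol
mol H = 2 × 2.644 g H₂O ÷ 18.015 g/mol = 0.29353 mol
Divide by the smallest (0.14679 mol): C 1.000, H 2.000
Empirical formula: CH2
Empirical-formula mass = 14.03 g/mol; 70 ÷ 14.03 ≈ 5, so the molecular formula is C5H10.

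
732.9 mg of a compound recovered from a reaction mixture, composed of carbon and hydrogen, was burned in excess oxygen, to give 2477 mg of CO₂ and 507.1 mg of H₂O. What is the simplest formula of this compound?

CH

mol C = 2.477 g CO₂ ÷ 44.009 g/mol = 0.056284 mol
mol H = 2 × 0.5071 g H₂O ÷ 18.015 g/mol = 0.056298 mol
Divide by the smallest (0.056284 mol): C 1.000, H 1.000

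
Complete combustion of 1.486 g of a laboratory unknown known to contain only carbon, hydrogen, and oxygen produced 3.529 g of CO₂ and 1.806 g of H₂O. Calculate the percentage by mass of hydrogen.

13.60%

mol C = 3.529 g CO₂ ÷ 44.009 g/mol = 0.080188 mol
mol H = 2 × 1.806 g H₂O ÷ 18.015 g/mol = 0.20050 mol
mass O = 1.486 − (0.96314 + 0.20210) = 0.32076 g → mol O = 0.32076 ÷ 15.999 = 0.020049 mol
mass % H = 0.20210 g ÷ 1.486 g × 100%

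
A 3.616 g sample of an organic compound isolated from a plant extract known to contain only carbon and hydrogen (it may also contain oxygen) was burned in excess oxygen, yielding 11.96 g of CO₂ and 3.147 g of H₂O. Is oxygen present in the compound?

mol C = 11.96 g CO₂ ÷ 44.009 g/mol = 0.27176 mol
mol H = 2 × 3.147 g H₂O ÷ 18.015 g/mol = 0.34938 mol
C and H together account for 3.6163 g — essentially the entire 3.616 g sample — so the compound contains no oxygen.

no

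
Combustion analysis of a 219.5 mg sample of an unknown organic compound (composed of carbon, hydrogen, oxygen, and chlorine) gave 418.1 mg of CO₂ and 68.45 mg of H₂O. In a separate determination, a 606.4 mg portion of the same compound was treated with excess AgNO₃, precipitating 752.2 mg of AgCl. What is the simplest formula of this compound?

mol C = 0.4181 g CO₂ ÷ 44.009 g/mol = 0.0095003 mol
mol H = 2 × 0.06845 g H₂O ÷ 18.015 g/mol = 0.0075992 mol
From the AgCl data: mol Cl per gram of compound = (0.7522 ÷ 143.318) ÷ 0.6064 = 0.0086551 mol/g, so in the 0.2195 g combustion sample mol Cl = 0.0018998 mol
mass O = 0.2195 − (0.11411 + 0.0076600 + 0.067348) = 0.030384 g → mol O = 0.030384 ÷ 15.999 = 0.0018991 mol
Divide by the smallest (0.0018991 mol): C 5.003, H 4.001, Cl 1.000, O 1.000

C5H4ClO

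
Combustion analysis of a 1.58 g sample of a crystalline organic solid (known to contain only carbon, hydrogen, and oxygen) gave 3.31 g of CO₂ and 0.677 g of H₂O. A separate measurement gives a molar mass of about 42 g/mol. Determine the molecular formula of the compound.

mol C = 3.31 g CO₂ ÷ 44.009 g/mol = 0.07521 mol
mol H = 2 × 0.677 g H₂O ÷ 18.015 g/mol = 0.07516 mol
mass O = 1.58 − (0.9034 + 0.07576) = 0.6009 g → mol O = 0.6009 ÷ 15.999 = 0.03756 mol
Divide by the smallest (0.03756 mol): C 2.003, H 2.001, O 1.000
Empirical formula: C2H2O
Empirical-formula mass = 42.04 g/mol; 42 ÷ 42.04 ≈ 1, so the molecular formula is C2H2O.

C2H2O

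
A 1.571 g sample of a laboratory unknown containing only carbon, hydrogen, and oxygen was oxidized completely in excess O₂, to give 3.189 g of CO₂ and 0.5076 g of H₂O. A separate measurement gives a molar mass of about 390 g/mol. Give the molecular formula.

C18H14O10

mol C = 3.189 g CO₂ ÷ 44.009 g/mol = 0.072462 mol
mol H = 2 × 0.5076 g H₂O ÷ 18.015 g/mol = 0.056353 mol
mass O = 1.571 − (0.87035 + 0.056804) = 0.64385 g → mol O = 0.64385 ÷ 15.999 = 0.040243 mol
Divide by the smallest (0.040243 mol): C 1.801, H 1.400, O 1.000
Multiplying each by 5 gives whole numbers: C 9.00, H 7.00, O 5.00
Empirical formula: C9H7O5
Empirical-formula mass = 195.15 g/mol; 390 ÷ 195.15 ≈ 2, so the molecular formula is C18H14O10.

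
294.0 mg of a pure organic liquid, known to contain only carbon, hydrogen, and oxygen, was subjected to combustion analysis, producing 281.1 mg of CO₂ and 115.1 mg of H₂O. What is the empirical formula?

mol C = 0.2811 g CO₂ ÷ 44.009 g/mol = 0.0063873 mol
mol H = 2 × 0.1151 g H₂O ÷ 18.015 g/mol = 0.012778 mol
mass O = 0.2940 − (0.076718 + 0.012880) = 0.20440 g → mol O = 0.20440 ÷ 15.999 = 0.012776 mol
Divide by the smallest (0.0063873 mol): C 1.000, H 2.001, O 2.000

CH2O2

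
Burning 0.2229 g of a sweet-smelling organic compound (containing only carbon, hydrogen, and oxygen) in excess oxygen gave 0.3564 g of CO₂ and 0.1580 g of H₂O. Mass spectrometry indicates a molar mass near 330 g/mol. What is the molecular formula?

C12H26O10

mol C = 0.3564 g CO₂ ÷ 44.009 g/mol = 0.0080983 mol
mol H = 2 × 0.1580 g H₂O ÷ 18.015 g/mol = 0.017541 mol
mass O = 0.2229 − (0.097269 + 0.017681) = 0.10795 g → mol O = 0.10795 ÷ 15.999 = 0.0067473 mol
Divide by the smallest (0.0067473 mol): C 1.200, H 2.600, O 1.000
Multiplying each by 5 gives whole numbers: C 6.00, H 13.00, O 5.00
Empirical formula: C6H13O5
Empirical-formula mass = 165.17 g/mol; 330 ÷ 165.17 ≈ 2, so the molecular formula is C12H26O10.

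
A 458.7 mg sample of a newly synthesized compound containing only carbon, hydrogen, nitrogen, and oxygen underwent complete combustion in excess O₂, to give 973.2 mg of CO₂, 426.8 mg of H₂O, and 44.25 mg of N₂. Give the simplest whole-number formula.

mol C = 0.9732 g CO₂ ÷ 44.009 g/mol = 0.022114 mol
mol H = 2 × 0.4268 g H₂O ÷ 18.015 g/mol = 0.047383 mol
mol N = 2 × 0.04425 g N₂ ÷ 28.014 g/mol = 0.0031591 mol
mass O = 0.4587 − (0.26561 + 0.047762 + 0.044250) = 0.10108 g → mol O = 0.10108 ÷ 15.999 = 0.0063180 mol
Divide by the smallest (0.0031591 mol): C 7.000, H 14.999, N 1.000, O 2.000

C7H15NO2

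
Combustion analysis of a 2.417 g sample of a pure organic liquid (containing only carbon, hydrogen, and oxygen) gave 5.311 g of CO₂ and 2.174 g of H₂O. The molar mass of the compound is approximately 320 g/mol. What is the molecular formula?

C16H32O6

mol C = 5.311 g CO₂ ÷ 44.009 g/mol = 0.12068 mol
mol H = 2 × 2.174 g H₂O ÷ 18.015 g/mol = 0.24135 mol
mass O = 2.417 − (1.4495 + 0.24329) = 0.72423 g → mol O = 0.72423 ÷ 15.999 = 0.045267 mol
Divide by the smallest (0.045267 mol): C 2.666, H 5.332, O 1.000
Multiplying each by 3 gives whole numbers: C 8.00, H 16.00, O 3.00
Empirical formula: C8H16O3
Empirical-formula mass = 160.21 g/mol; 320 ÷ 160.21 ≈ 2, so the molecular formula is C16H32O6.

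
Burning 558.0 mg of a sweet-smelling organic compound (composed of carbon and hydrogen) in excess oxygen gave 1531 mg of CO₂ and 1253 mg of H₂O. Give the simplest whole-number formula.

CH4

mol C = 1.531 g CO₂ ÷ 44.009 g/mol = 0.034788 mol
mol H = 2 × 1.253 g H₂O ÷ 18.015 g/mol = 0.13911 mol
Divide by the smallest (0.034788 mol): C 1.000, H 3.999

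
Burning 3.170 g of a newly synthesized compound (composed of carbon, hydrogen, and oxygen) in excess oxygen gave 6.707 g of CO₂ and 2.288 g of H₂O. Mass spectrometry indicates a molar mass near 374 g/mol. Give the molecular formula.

mol C = 6.707 g CO₂ ÷ 44.009 g/mol = 0.15240 mol
mol H = 2 × 2.288 g H₂O ÷ 18.015 g/mol = 0.25401 mol
mass O = 3.170 − (1.8305 + 0.25604) = 1.0835 g → mol O = 1.0835 ÷ 15.999 = 0.067721 mol
Divide by the smallest (0.067721 mol): C 2.250, H 3.751, O 1.000
Multiplying each by 4 gives whole numbers: C 9.00, H 15.00, O 4.00
Empirical formula: C9H15O4
Empirical-formula mass = 187.22 g/mol; 374 ÷ 187.22 ≈ 2, so the molecular formula is C18H30O8.

C18H30O8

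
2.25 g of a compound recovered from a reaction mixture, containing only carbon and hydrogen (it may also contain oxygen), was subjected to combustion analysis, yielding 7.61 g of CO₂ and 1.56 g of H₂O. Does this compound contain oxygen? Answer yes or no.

no

mol C = 7.61 g CO₂ ÷ 44.009 g/mol = 0.1729 mol
mol H = 2 × 1.56 g H₂O ÷ 18.015 g/mol = 0.1732 mol
C and H together account for 2.252 g — essentially the entire 2.25 g sample — so the compound contains no oxygen.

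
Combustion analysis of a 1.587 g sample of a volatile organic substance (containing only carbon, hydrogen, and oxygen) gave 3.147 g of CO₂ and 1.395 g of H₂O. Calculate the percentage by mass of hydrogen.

mol C = 3.147 g CO₂ ÷ 44.009 g/mol = 0.071508 mol
mol H = 2 × 1.395 g H₂O ÷ 18.015 g/mol = 0.15487 mol
mass O = 1.587 − (0.85888 + 0.15611) = 0.57201 g → mol O = 0.57201 ÷ 15.999 = 0.035753 mol
mass % H = 0.15611 g ÷ 1.587 g × 100%

9.84%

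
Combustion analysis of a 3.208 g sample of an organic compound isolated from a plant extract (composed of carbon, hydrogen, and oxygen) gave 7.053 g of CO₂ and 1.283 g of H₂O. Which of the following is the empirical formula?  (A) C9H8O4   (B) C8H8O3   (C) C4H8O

(A) C9H8O4

mol C = 7.053 g CO₂ ÷ 44.009 g/mol = 0.16026 mol
mol H = 2 × 1.283 g H₂O ÷ 18.015 g/mol = 0.14244 mol
mass O = 3.208 − (1.9249 + 0.14358) = 1.1395 g → mol O = 1.1395 ÷ 15.999 = 0.071224 mol
Divide by the smallest (0.071224 mol): C 2.250, H 2.000, O 1.000
Multiplying each by 4 gives whole numbers: C 9.00, H 8.00, O 4.00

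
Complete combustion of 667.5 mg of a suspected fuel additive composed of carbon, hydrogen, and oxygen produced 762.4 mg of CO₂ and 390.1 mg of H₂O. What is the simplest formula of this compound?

mol C = 0.7624 g CO₂ ÷ 44.009 g/mol = 0.017324 mol
mol H = 2 × 0.3901 g H₂O ÷ 18.015 g/mol = 0.043308 mol
mass O = 0.6675 − (0.20808 + 0.043655) = 0.41577 g → mol O = 0.41577 ÷ 15.999 = 0.025987 mol
Divide by the smallest (0.017324 mol): C 1.000, H 2.500, O 1.500
Multiplying each by 2 gives whole numbers: C 2.00, H 5.00, O 3.00

C2H5O3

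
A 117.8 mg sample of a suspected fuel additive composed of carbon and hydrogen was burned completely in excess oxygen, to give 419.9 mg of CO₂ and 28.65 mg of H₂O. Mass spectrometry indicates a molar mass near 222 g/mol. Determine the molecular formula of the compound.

mol C = 0.4199 g CO₂ ÷ 44.009 g/mol = 0.0095412 mol
mol H = 2 × 0.02865 g H₂O ÷ 18.015 g/mol = 0.0031807 mol
Divide by the smallest (0.0031807 mol): C 3.000, H 1.000
Empirical formula: C3H
Empirical-formula mass = 37.04 g/mol; 222 ÷ 37.04 ≈ 6, so the molecular formula is C18H6.

C18H6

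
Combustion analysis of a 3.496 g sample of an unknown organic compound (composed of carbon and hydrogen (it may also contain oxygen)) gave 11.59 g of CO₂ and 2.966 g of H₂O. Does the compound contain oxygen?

mol C = 11.59 g CO₂ ÷ 44.009 g/mol = 0.26336 mol
mol H = 2 × 2.966 g H₂O ÷ 18.015 g/mol = 0.32928 mol
C and H together account for 3.4951 g — essentially the entire 3.496 g sample — so the compound contains no oxygen.

no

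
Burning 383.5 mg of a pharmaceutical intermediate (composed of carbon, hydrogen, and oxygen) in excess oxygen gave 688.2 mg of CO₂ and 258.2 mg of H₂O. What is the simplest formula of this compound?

mol C = 0.6882 g CO₂ ÷ 44.009 g/mol = 0.015638 mol
mol H = 2 × 0.2582 g H₂O ÷ 18.015 g/mol = 0.028665 mol
mass O = 0.3835 − (0.18782 + 0.028894) = 0.16678 g → mol O = 0.16678 ÷ 15.999 = 0.010424 mol
Divide by the smallest (0.010424 mol): C 1.500, H 2.750, O 1.000
Multiplying each by 4 gives whole numbers: C 6.00, H 11.00, O 4.00

C6H11O4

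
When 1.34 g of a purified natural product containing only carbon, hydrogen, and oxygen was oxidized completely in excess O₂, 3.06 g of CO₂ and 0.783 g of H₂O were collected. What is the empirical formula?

C8H10O3

mol C = 3.06 g CO₂ ÷ 44.009 g/mol = 0.06953 mol
mol H = 2 × 0.783 g H₂O ÷ 18.015 g/mol = 0.08693 mol
mass O = 1.34 − (0.8351 + 0.08762) = 0.4172 g → mol O = 0.4172 ÷ 15.999 = 0.02608 mol
Divide by the smallest (0.02608 mol): C 2.666, H 3.333, O 1.000
Multiplying each by 3 gives whole numbers: C 8.00, H 10.00, O 3.00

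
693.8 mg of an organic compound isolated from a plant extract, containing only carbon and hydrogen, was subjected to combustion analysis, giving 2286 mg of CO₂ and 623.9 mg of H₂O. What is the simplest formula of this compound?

mol C = 2.286 g CO₂ ÷ 44.009 g/mol = 0.051944 mol
mol H = 2 × 0.6239 g H₂O ÷ 18.015 g/mol = 0.069265 mol
Divide by the smallest (0.051944 mol): C 1.000, H 1.333
Multiplying each by 3 gives whole numbers: C 3.00, H 4.00

C3H4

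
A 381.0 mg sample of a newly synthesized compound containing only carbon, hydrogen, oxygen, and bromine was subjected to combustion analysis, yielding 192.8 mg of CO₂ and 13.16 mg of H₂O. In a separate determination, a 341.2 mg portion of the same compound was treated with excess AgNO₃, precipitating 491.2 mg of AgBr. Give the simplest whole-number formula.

C3HBr2O4

mol C = 0.1928 g CO₂ ÷ 44.009 g/mol = 0.0043809 mol
mol H = 2 × 0.01316 g H₂O ÷ 18.015 g/mol = 0.0014610 mol
From the AgBr data: mol Br per gram of compound = (0.4912 ÷ 187.772) ÷ 0.3412 = 0.0076669 mol/g, so in the 0.3810 g combustion sample mol Br = 0.0029211 mol
mass O = 0.3810 − (0.052619 + 0.0014727 + 0.23341) = 0.093502 g → mol O = 0.093502 ÷ 15.999 = 0.0058442 mol
Divide by the smallest (0.0014610 mol): C 2.999, H 1.000, Br 1.999, O 4.000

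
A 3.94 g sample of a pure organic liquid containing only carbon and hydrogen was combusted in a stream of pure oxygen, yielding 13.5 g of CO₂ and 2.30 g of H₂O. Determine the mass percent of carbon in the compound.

mol C = 13.5 g CO₂ ÷ 44.009 g/mol = 0.3068 mol
mol H = 2 × 2.30 g H₂O ÷ 18.015 g/mol = 0.2553 mol
mass % C = 3.684 g ÷ 3.94 g × 100%

93.5%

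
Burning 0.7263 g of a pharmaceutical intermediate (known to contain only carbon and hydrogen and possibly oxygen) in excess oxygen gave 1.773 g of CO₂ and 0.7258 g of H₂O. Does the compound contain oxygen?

yes

mol C = 1.773 g CO₂ ÷ 44.009 g/mol = 0.040287 mol
mol H = 2 × 0.7258 g H₂O ÷ 18.015 g/mol = 0.080577 mol
C and H account for only 0.56511 g of the 0.7263 g sample; the remaining 0.16119 g must be oxygen.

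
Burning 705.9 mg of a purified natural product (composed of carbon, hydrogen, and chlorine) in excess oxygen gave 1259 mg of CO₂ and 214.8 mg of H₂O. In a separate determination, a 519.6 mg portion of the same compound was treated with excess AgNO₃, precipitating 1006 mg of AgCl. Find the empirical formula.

C6H5Cl2

mol C = 1.259 g CO₂ ÷ 44.009 g/mol = 0.028608 mol
mol H = 2 × 0.2148 g H₂O ÷ 18.015 g/mol = 0.023847 mol
From the AgCl data: mol Cl per gram of compound = (1.006 ÷ 143.318) ÷ 0.5196 = 0.013509 mol/g, so in the 0.7059 g combustion sample mol Cl = 0.0095361 mol
Divide by the smallest (0.0095361 mol): C 3.000, H 2.501, Cl 1.000
Multiplying each by 2 gives whole numbers: C 6.00, H 5.00, Cl 2.00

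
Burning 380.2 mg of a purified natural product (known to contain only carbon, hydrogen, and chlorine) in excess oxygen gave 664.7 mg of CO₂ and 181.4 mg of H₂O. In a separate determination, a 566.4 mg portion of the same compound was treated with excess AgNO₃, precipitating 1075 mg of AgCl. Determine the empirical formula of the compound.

mol C = 0.6647 g CO₂ ÷ 44.009 g/mol = 0.015104 mol
mol H = 2 × 0.1814 g H₂O ÷ 18.015 g/mol = 0.020139 mol
From the AgCl data: mol Cl per gram of compound = (1.075 ÷ 143.318) ÷ 0.5664 = 0.013243 mol/g, so in the 0.3802 g combustion sample mol Cl = 0.0050350 mol
Divide by the smallest (0.0050350 mol): C 3.000, H 4.000, Cl 1.000

C3H4Cl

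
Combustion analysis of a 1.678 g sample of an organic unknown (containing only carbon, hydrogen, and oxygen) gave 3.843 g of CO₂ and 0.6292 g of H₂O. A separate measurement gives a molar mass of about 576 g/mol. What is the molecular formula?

C30H24O12

mol C = 3.843 g CO₂ ÷ 44.009 g/mol = 0.087323 mol
mol H = 2 × 0.6292 g H₂O ÷ 18.015 g/mol = 0.069853 mol
mass O = 1.678 − (1.0488 + 0.070412) = 0.55875 g → mol O = 0.55875 ÷ 15.999 = 0.034924 mol
Divide by the smallest (0.034924 mol): C 2.500, H 2.000, O 1.000
Multiplying each by 2 gives whole numbers: C 5.00, H 4.00, O 2.00
Empirical formula: C5H4O2
Empirical-formula mass = 96.08 g/mol; 576 ÷ 96.08 ≈ 6, so the molecular formula is C30H24O12.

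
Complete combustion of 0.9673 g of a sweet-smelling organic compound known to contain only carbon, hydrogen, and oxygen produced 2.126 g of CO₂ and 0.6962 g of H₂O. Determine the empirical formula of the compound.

mol C = 2.126 g CO₂ ÷ 44.009 g/mol = 0.048308 mol
mol H = 2 × 0.6962 g H₂O ÷ 18.015 g/mol = 0.077291 mol
mass O = 0.9673 − (0.58023 + 0.077909) = 0.30916 g → mol O = 0.30916 ÷ 15.999 = 0.019324 mol
Divide by the smallest (0.019324 mol): C 2.500, H 4.000, O 1.000
Multiplying each by 2 gives whole numbers: C 5.00, H 8.00, O 2.00

C5H8O2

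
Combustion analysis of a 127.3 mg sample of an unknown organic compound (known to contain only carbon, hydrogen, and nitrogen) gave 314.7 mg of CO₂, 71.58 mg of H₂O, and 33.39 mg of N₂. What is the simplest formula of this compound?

mol C = 0.3147 g CO₂ ÷ 44.009 g/mol = 0.0071508 mol
mol H = 2 × 0.07158 g H₂O ÷ 18.015 g/mol = 0.0079467 mol
mol N = 2 × 0.03339 g N₂ ÷ 28.014 g/mol = 0.0023838 mol
Divide by the smallest (0.0023838 mol): C 3.000, H 3.334, N 1.000
Multiplying each by 3 gives whole numbers: C 9.00, H 10.00, N 3.00

C9H10N3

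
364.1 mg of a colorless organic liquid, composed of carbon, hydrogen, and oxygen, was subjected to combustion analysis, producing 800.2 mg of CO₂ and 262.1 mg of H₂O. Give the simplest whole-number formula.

C5H8O2

mol C = 0.8002 g CO₂ ÷ 44.009 g/mol = 0.018183 mol
mol H = 2 × 0.2621 g H₂O ÷ 18.015 g/mol = 0.029098 mol
mass O = 0.3641 − (0.21839 + 0.029331) = 0.11638 g → mol O = 0.11638 ÷ 15.999 = 0.0072740 mol
Divide by the smallest (0.0072740 mol): C 2.500, H 4.000, O 1.000
Multiplying each by 2 gives whole numbers: C 5.00, H 8.00, O 2.00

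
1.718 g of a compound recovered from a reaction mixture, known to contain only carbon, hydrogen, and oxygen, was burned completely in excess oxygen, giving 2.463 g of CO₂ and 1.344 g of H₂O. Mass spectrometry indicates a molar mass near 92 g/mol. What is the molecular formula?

C3H8O3

mol C = 2.463 g CO₂ ÷ 44.009 g/mol = 0.055966 mol
mol H = 2 × 1.344 g H₂O ÷ 18.015 g/mol = 0.14921 mol
mass O = 1.718 − (0.67221 + 0.15040) = 0.89539 g → mol O = 0.89539 ÷ 15.999 = 0.055965 mol
Divide by the smallest (0.055965 mol): C 1.000, H 2.666, O 1.000
Multiplying each by 3 gives whole numbers: C 3.00, H 8.00, O 3.00
Empirical formula: C3H8O3
Empirical-formula mass = 92.09 g/mol; 92 ÷ 92.09 ≈ 1, so the molecular formula is C3H8O3.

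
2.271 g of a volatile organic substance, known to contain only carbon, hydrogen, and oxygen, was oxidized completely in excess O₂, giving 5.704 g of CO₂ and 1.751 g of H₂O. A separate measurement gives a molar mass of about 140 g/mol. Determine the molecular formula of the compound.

C8H12O2

mol C = 5.704 g CO₂ ÷ 44.009 g/mol = 0.12961 mol
mol H = 2 × 1.751 g H₂O ÷ 18.015 g/mol = 0.19439 mol
mass O = 2.271 − (1.5567 + 0.19595) = 0.51831 g → mol O = 0.51831 ÷ 15.999 = 0.032396 mol
Divide by the smallest (0.032396 mol): C 4.001, H 6.000, O 1.000
Empirical formula: C4H6O
Empirical-formula mass = 70.09 g/mol; 140 ÷ 70.09 ≈ 2, so the molecular formula is C8H12O2.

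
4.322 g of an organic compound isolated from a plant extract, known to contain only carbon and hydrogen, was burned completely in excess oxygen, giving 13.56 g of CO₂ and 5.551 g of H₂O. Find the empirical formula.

CH2

mol C = 13.56 g CO₂ ÷ 44.009 g/mol = 0.30812 mol
mol H = 2 × 5.551 g H₂O ÷ 18.015 g/mol = 0.61626 mol
Divide by the smallest (0.30812 mol): C 1.000, H 2.000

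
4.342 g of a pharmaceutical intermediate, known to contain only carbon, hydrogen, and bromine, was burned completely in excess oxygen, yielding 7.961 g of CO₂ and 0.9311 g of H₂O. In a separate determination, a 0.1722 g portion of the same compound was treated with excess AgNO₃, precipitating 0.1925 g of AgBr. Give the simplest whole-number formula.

mol C = 7.961 g CO₂ ÷ 44.009 g/mol = 0.18089 mol
mol H = 2 × 0.9311 g H₂O ÷ 18.015 g/mol = 0.10337 mol
From the AgBr data: mol Br per gram of compound = (0.1925 ÷ 187.772) ÷ 0.1722 = 0.0059534 mol/g, so in the 4.342 g combustion sample mol Br = 0.025850 mol
Divide by the smallest (0.025850 mol): C 6.998, H 3.999, Br 1.000

C7H4Br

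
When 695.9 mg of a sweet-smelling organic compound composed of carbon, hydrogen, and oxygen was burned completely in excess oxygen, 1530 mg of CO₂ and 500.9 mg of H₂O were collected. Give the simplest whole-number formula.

C5H8O2

mol C = 1.530 g CO₂ ÷ 44.009 g/mol = 0.034766 mol
mol H = 2 × 0.5009 g H₂O ÷ 18.015 g/mol = 0.055609 mol
mass O = 0.6959 − (0.41757 + 0.056054) = 0.22228 g → mol O = 0.22228 ÷ 15.999 = 0.013893 mol
Divide by the smallest (0.013893 mol): C 2.502, H 4.003, O 1.000
Multiplying each by 2 gives whole numbers: C 5.00, H 8.01, O 2.00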